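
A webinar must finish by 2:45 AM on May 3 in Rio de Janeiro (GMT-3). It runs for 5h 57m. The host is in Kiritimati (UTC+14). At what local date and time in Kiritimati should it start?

Target end time in UTC: 2:45 AM + 3:00 = 5:45 AM on May 3.
Subtract 5 hours 57 minutes → start 11:48 PM UTC on May 2.
Kiritimati is UTC+14:00: 11:48 PM + 14:00 = 1:48 PM on May 3.

1:48 PM on May 3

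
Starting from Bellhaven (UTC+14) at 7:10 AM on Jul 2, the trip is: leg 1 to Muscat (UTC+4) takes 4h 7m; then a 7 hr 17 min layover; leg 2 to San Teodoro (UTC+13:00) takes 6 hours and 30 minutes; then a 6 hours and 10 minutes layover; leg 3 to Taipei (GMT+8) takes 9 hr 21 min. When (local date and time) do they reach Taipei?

10:35 AM on July 3

Convert departure to UTC: 7:10 AM − 14:00 = 5:10 PM UTC on Jul 1.
Add 4 hours 7 minutes leg 1 → 9:17 PM UTC.
Add 7 hours and 17 minutes layover in Muscat → 4:34 AM UTC (Jul 2).
Add 6 hours 30 minutes leg 2 → 11:04 AM UTC.
Add 6 hours 10 minutes layover in San Teodoro → 5:14 PM UTC.
Add 9 hours 21 minutes leg 3 → 2:35 AM UTC (Jul 3).
Taipei is UTC+8:00, so local arrival = 2:35 AM + 8:00 = 10:35 AM on Jul 3.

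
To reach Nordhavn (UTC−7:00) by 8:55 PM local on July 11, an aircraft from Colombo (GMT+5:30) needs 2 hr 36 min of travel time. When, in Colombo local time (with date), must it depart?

6:49 AM on Jul 12

Target arrival in UTC: 8:55 PM + 7:00 = 3:55 AM on Jul 12.
Subtract 2 hours 36 minutes → departure 1:19 AM UTC on Jul 12.
Colombo is UTC+5:30: 1:19 AM + 5:30 = 6:49 AM on Jul 12.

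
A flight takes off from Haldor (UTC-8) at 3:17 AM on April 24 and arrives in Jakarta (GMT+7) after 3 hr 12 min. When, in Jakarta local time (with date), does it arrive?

9:29 PM on April 24

Convert departure to UTC: 3:17 AM + 8:00 = 11:17 AM UTC on Apr 24.
Add 3 hours 12 minutes travel time → 2:29 PM UTC.
Jakarta is UTC+7:00, so local arrival = 2:29 PM + 7:00 = 9:29 PM on Apr 24.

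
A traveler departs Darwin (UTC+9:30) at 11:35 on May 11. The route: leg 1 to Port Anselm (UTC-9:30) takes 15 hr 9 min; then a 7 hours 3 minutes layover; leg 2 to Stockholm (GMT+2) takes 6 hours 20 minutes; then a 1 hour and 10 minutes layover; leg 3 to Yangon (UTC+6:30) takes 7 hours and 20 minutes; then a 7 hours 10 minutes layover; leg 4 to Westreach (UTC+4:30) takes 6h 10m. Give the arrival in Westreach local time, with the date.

08:57 on May 13

Convert departure to UTC: 11:35 − 9:30 = 02:05 UTC on May 11.
Add 15 hours and 9 minutes leg 1 → 17:14 UTC.
Add 7 hours and 3 minutes layover in Port Anselm → 00:17 UTC (May 12).
Add 6 hours 20 minutes leg 2 → 06:37 UTC.
Add 1 hour and 10 minutes layover in Stockholm → 07:47 UTC.
Add 7 hours 20 minutes leg 3 → 15:07 UTC.
Add 7 hours and 10 minutes layover in Yangon → 22:17 UTC.
Add 6 hours 10 minutes leg 4 → 04:27 UTC (May 13).
Westreach is UTC+4:30, so local arrival = 04:27 + 4:30 = 08:57 on May 13.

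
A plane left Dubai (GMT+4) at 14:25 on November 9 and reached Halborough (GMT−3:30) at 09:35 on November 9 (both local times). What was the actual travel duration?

2 hours 40 minutes

Departure in UTC: 14:25 − 4:00 = 10:25 on Nov 9.
Arrival in UTC: 09:35 + 3:30 = 13:05 on Nov 9.
Elapsed = 13:05 − 10:25 = 2 hours 40 minutes.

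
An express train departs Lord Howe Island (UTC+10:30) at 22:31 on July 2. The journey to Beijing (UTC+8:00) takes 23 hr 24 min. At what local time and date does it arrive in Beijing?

19:25 on Jul 3

Convert departure to UTC: 22:31 − 10:30 = 12:01 UTC on Jul 2.
Add 23 hours 24 minutes travel time → 11:25 UTC (Jul 3).
Beijing is UTC+8:00, so local arrival = 11:25 + 8:00 = 19:25 on Jul 3.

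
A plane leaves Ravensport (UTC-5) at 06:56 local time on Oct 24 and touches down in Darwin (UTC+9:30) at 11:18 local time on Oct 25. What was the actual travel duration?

13 hours 52 minutes

Darwin is 14:30 ahead of Ravensport.
Clock-face elapsed time (ignoring zones) is 28 hours 22 minutes.
Actual elapsed = 28 hours 22 minutes − 14:30 = 13 hours 52 minutes.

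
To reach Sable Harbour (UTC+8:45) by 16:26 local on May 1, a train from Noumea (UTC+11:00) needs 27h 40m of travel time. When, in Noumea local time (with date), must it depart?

15:01 on Apr 30

Target arrival in UTC: 16:26 − 8:45 = 07:41 on May 1.
Subtract 27 hours and 40 minutes → departure 04:01 UTC on Apr 30.
Noumea is UTC+11:00: 04:01 + 11:00 = 15:01 on Apr 30.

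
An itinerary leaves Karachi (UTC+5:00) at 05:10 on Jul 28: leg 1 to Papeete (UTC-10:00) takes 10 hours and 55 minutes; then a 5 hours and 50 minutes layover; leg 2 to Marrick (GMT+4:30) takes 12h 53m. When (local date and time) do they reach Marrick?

10:18 on July 29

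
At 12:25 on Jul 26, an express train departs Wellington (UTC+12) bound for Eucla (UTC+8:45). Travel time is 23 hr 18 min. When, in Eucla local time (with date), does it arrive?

Convert departure to UTC: 12:25 − 12:00 = 00:25 UTC on Jul 26.
Add 23 hours 18 minutes travel time → 23:43 UTC.
Eucla is UTC+8:45, so local arrival = 23:43 + 8:45 = 08:28 on Jul 27.

08:28 on July 27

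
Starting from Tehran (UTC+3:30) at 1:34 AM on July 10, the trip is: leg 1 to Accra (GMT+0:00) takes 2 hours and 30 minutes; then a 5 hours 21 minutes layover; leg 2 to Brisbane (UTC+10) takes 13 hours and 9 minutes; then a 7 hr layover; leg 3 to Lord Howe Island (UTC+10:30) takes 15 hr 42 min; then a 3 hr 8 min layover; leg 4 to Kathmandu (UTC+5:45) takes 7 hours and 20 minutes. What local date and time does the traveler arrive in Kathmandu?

Convert departure to UTC: 1:34 AM − 3:30 = 10:04 PM UTC on Jul 9.
Add 2 hours and 30 minutes leg 1 → 12:34 AM UTC (Jul 10).
Add 5 hours 21 minutes layover in Accra → 5:55 AM UTC.
Add 13 hours 9 minutes leg 2 → 7:04 PM UTC.
Add 7 hours layover in Brisbane → 2:04 AM UTC (Jul 11).
Add 15 hours and 42 minutes leg 3 → 5:46 PM UTC.
Add 3 hours 8 minutes layover in Lord Howe Island → 8:54 PM UTC.
Add 7 hours 20 minutes leg 4 → 4:14 AM UTC (Jul 12).
Kathmandu is UTC+5:45, so local arrival = 4:14 AM + 5:45 = 9:59 AM on Jul 12.

9:59 AM on Jul 12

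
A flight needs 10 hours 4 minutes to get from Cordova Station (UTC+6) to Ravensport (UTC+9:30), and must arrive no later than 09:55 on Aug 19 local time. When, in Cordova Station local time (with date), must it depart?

20:21 on August 18

Target arrival in UTC: 09:55 − 9:30 = 00:25 on Aug 19.
Subtract 10 hours 4 minutes → departure 14:21 UTC on Aug 18.
Cordova Station is UTC+6:00: 14:21 + 6:00 = 20:21 on Aug 18.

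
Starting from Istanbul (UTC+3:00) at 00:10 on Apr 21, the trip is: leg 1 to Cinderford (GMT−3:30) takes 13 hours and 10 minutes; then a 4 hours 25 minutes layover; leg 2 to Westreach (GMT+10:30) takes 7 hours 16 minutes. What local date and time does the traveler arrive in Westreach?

08:31 on April 22

Convert departure to UTC: 00:10 − 3:00 = 21:10 UTC on Apr 20.
Add 13 hours 10 minutes leg 1 → 10:20 UTC (Apr 21).
Add 4 hours and 25 minutes layover in Cinderford → 14:45 UTC.
Add 7 hours and 16 minutes leg 2 → 22:01 UTC.
Westreach is UTC+10:30, so local arrival = 22:01 + 10:30 = 08:31 on Apr 22.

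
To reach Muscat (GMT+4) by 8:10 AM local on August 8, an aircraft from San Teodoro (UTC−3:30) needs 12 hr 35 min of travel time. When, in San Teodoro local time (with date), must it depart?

Target arrival in UTC: 8:10 AM − 4:00 = 4:10 AM on Aug 8.
Subtract 12 hours and 35 minutes → departure 3:35 PM UTC on Aug 7.
San Teodoro is UTC−3:30: 3:35 PM − 3:30 = 12:05 PM on Aug 7.

12:05 PM on August 7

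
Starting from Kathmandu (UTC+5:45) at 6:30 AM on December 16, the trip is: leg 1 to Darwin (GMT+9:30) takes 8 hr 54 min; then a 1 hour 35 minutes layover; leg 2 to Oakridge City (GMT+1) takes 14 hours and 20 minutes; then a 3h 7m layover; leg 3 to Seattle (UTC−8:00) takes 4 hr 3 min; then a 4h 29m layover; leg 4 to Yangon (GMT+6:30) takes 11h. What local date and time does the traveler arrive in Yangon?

6:43 AM on Dec 18

Convert departure to UTC: 6:30 AM − 5:45 = 12:45 AM UTC on Dec 16.
Add 8 hours 54 minutes leg 1 → 9:39 AM UTC.
Add 1 hour 35 minutes layover in Darwin → 11:14 AM UTC.
Add 14 hours 20 minutes leg 2 → 1:34 AM UTC (Dec 17).
Add 3 hours and 7 minutes layover in Oakridge City → 4:41 AM UTC.
Add 4 hours 3 minutes leg 3 → 8:44 AM UTC.
Add 4 hours and 29 minutes layover in Seattle → 1:13 PM UTC.
Add 11 hours leg 4 → 12:13 AM UTC (Dec 18).
Yangon is UTC+6:30, so local arrival = 12:13 AM + 6:30 = 6:43 AM on Dec 18.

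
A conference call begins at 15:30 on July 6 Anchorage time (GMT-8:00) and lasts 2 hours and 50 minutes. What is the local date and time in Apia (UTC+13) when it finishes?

15:20 on July 7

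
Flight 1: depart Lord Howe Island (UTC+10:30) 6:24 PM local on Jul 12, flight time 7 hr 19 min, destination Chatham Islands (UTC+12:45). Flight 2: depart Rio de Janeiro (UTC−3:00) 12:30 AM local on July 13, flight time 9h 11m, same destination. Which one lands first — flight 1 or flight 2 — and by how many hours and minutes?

the first, by 21 hours 28 minutes

Flight 1 in UTC: 6:24 PM − 10:30 = 7:54 AM on Jul 12.
+7 hours and 19 minutes → arrive 3:13 PM UTC on Jul 12.
Flight 2 in UTC: 12:30 AM + 3:00 = 3:30 AM on Jul 13.
+9 hours 11 minutes → arrive 12:41 PM UTC on Jul 13.
Flight 1 lands earlier by 21 hours 28 minutes.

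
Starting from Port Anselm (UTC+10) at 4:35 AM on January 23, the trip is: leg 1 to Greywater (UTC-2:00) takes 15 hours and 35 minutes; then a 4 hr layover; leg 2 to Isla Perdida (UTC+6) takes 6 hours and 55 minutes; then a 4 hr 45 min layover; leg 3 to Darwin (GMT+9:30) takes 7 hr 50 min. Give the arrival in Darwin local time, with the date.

7:10 PM on Jan 24

Convert departure to UTC: 4:35 AM − 10:00 = 6:35 PM UTC on Jan 22.
Add 15 hours and 35 minutes leg 1 → 10:10 AM UTC (Jan 23).
Add 4 hours layover in Greywater → 2:10 PM UTC.
Add 6 hours and 55 minutes leg 2 → 9:05 PM UTC.
Add 4 hours and 45 minutes layover in Isla Perdida → 1:50 AM UTC (Jan 24).
Add 7 hours 50 minutes leg 3 → 9:40 AM UTC.
Darwin is UTC+9:30, so local arrival = 9:40 AM + 9:30 = 7:10 PM on Jan 24.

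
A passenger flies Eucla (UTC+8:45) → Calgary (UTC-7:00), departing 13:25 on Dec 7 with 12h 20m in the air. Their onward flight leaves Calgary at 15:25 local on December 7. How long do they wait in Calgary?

Convert departure to UTC: 13:25 − 8:45 = 04:40 UTC on Dec 7.
Add 12 hours 20 minutes flight time → 17:00 UTC.
Calgary is UTC−7:00, so local arrival = 17:00 − 7:00 = 10:00 on Dec 7.
Layover = 15:25 − 10:00 = 5 hours 25 minutes.

5 hours 25 minutes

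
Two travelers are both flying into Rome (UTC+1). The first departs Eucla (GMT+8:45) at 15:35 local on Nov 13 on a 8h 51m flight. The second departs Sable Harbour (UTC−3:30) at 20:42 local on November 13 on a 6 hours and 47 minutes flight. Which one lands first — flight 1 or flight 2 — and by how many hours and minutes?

the first, by 15 hours 18 minutes

Flight 1 in UTC: 15:35 − 8:45 = 06:50 on Nov 13.
+8 hours 51 minutes → arrive 15:41 UTC on Nov 13.
Flight 2 in UTC: 20:42 + 3:30 = 00:12 on Nov 14.
+6 hours and 47 minutes → arrive 06:59 UTC on Nov 14.
Flight 1 lands earlier by 15 hours 18 minutes.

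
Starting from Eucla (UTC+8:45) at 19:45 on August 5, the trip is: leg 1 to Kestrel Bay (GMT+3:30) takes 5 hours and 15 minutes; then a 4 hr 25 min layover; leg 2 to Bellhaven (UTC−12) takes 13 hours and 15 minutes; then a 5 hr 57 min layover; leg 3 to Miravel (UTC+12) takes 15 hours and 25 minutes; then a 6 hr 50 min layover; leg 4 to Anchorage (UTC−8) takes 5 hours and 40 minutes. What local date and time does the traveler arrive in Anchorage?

11:47 on August 7

Convert departure to UTC: 19:45 − 8:45 = 11:00 UTC on Aug 5.
Add 5 hours and 15 minutes leg 1 → 16:15 UTC.
Add 4 hours 25 minutes layover in Kestrel Bay → 20:40 UTC.
Add 13 hours and 15 minutes leg 2 → 09:55 UTC (Aug 6).
Add 5 hours 57 minutes layover in Bellhaven → 15:52 UTC.
Add 15 hours and 25 minutes leg 3 → 07:17 UTC (Aug 7).
Add 6 hours and 50 minutes layover in Miravel → 14:07 UTC.
Add 5 hours 40 minutes leg 4 → 19:47 UTC.
Anchorage is UTC−8:00, so local arrival = 19:47 − 8:00 = 11:47 on Aug 7.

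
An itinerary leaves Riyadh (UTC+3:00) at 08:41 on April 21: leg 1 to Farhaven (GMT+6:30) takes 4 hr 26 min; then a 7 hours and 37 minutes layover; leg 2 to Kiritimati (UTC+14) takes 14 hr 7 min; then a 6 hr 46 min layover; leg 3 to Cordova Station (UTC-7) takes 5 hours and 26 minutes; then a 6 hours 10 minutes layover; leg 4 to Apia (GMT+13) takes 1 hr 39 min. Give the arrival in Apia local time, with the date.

16:52 on April 23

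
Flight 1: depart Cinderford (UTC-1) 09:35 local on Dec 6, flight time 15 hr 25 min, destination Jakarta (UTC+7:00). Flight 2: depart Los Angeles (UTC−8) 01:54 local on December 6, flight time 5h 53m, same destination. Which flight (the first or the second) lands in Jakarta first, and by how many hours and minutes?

the second, by 10 hours 13 minutes

Flight 1 in UTC: 09:35 + 1:00 = 10:35 on Dec 6.
+15 hours and 25 minutes → arrive 02:00 UTC on Dec 7.
Flight 2 in UTC: 01:54 + 8:00 = 09:54 on Dec 6.
+5 hours 53 minutes → arrive 15:47 UTC on Dec 6.
Flight 2 lands earlier by 10 hours 13 minutes.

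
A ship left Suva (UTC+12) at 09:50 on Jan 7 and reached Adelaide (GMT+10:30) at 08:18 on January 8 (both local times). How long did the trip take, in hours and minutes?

23 hours 58 minutes

Adelaide is 1:30 behind Suva.
Clock-face elapsed time (ignoring zones) is 22 hours 28 minutes.
Actual elapsed = 22 hours 28 minutes + 1:30 = 23 hours 58 minutes.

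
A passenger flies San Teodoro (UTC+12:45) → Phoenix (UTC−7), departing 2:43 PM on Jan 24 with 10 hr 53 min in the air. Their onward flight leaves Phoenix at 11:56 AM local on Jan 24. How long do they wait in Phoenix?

6 hours 5 minutes

Convert departure to UTC: 2:43 PM − 12:45 = 1:58 AM UTC on Jan 24.
Add 10 hours 53 minutes flight time → 12:51 PM UTC.
Phoenix is UTC−7:00, so local arrival = 12:51 PM − 7:00 = 5:51 AM on Jan 24.
Layover = 11:56 AM − 5:51 AM = 6 hours 5 minutes.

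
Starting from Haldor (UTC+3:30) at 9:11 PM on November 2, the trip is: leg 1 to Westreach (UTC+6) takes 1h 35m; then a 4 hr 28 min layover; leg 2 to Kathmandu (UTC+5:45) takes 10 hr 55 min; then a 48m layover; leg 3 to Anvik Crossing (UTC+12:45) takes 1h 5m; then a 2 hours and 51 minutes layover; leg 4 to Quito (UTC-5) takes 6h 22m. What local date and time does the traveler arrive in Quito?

4:45 PM on November 3

Convert departure to UTC: 9:11 PM − 3:30 = 5:41 PM UTC on Nov 2.
Add 1 hour 35 minutes leg 1 → 7:16 PM UTC.
Add 4 hours 28 minutes layover in Westreach → 11:44 PM UTC.
Add 10 hours and 55 minutes leg 2 → 10:39 AM UTC (Nov 3).
Add 48 minutes layover in Kathmandu → 11:27 AM UTC.
Add 1 hour and 5 minutes leg 3 → 12:32 PM UTC.
Add 2 hours and 51 minutes layover in Anvik Crossing → 3:23 PM UTC.
Add 6 hours 22 minutes leg 4 → 9:45 PM UTC.
Quito is UTC−5:00, so local arrival = 9:45 PM − 5:00 = 4:45 PM on Nov 3.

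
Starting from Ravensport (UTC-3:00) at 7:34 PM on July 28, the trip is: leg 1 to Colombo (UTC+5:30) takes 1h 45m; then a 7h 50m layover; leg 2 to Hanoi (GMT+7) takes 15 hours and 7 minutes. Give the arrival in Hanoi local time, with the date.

Convert departure to UTC: 7:34 PM + 3:00 = 10:34 PM UTC on Jul 28.
Add 1 hour 45 minutes leg 1 → 12:19 AM UTC (Jul 29).
Add 7 hours 50 minutes layover in Colombo → 8:09 AM UTC.
Add 15 hours 7 minutes leg 2 → 11:16 PM UTC.
Hanoi is UTC+7:00, so local arrival = 11:16 PM + 7:00 = 6:16 AM on Jul 30.

6:16 AM on Jul 30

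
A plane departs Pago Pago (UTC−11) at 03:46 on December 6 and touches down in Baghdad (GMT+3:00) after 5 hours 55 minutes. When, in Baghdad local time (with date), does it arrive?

Convert departure to UTC: 03:46 + 11:00 = 14:46 UTC on Dec 6.
Add 5 hours 55 minutes travel time → 20:41 UTC.
Baghdad is UTC+3:00, so local arrival = 20:41 + 3:00 = 23:41 on Dec 6.

23:41 on December 6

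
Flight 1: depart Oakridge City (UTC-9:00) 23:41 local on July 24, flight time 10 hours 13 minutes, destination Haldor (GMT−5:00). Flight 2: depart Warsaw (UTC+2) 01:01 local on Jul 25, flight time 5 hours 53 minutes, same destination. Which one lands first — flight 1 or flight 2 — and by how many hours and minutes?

the second, by 14 hours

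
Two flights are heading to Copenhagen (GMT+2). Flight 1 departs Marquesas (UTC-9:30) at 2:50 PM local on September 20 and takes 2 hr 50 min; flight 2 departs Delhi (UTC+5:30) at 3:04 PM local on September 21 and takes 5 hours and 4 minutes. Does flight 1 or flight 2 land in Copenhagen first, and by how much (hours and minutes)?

the first, by 11 hours 28 minutes

Flight 1 in UTC: 2:50 PM + 9:30 = 12:20 AM on Sep 21.
+2 hours and 50 minutes → arrive 3:10 AM UTC on Sep 21.
Flight 2 in UTC: 3:04 PM − 5:30 = 9:34 AM on Sep 21.
+5 hours 4 minutes → arrive 2:38 PM UTC on Sep 21.
Flight 1 lands earlier by 11 hours 28 minutes.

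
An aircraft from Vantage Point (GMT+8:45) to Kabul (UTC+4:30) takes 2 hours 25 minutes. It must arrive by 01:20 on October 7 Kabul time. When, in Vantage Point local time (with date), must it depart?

03:10 on Oct 7

Target arrival in UTC: 01:20 − 4:30 = 20:50 on Oct 6.
Subtract 2 hours and 25 minutes → departure 18:25 UTC on Oct 6.
Vantage Point is UTC+8:45: 18:25 + 8:45 = 03:10 on Oct 7.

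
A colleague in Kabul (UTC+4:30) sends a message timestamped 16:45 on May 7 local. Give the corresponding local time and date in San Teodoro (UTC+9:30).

In UTC: 16:45 − 4:30 = 12:15 on May 7.
San Teodoro is UTC+9:30: 12:15 + 9:30 = 21:45 on May 7.

21:45 on May 7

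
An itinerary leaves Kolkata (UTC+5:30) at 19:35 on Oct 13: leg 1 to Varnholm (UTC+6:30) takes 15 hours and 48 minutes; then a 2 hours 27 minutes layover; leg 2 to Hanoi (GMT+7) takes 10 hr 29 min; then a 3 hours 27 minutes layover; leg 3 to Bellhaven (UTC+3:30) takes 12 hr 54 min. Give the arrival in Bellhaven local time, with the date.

Convert departure to UTC: 19:35 − 5:30 = 14:05 UTC on Oct 13.
Add 15 hours and 48 minutes leg 1 → 05:53 UTC (Oct 14).
Add 2 hours and 27 minutes layover in Varnholm → 08:20 UTC.
Add 10 hours and 29 minutes leg 2 → 18:49 UTC.
Add 3 hours 27 minutes layover in Hanoi → 22:16 UTC.
Add 12 hours and 54 minutes leg 3 → 11:10 UTC (Oct 15).
Bellhaven is UTC+3:30, so local arrival = 11:10 + 3:30 = 14:40 on Oct 15.

14:40 on October 15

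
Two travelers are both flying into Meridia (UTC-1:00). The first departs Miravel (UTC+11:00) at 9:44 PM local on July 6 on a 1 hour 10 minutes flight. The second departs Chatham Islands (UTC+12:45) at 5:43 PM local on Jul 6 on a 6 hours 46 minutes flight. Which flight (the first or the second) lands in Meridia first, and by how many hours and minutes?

Flight 1 in UTC: 9:44 PM − 11:00 = 10:44 AM on Jul 6.
+1 hour and 10 minutes → arrive 11:54 AM UTC on Jul 6.
Flight 2 in UTC: 5:43 PM − 12:45 = 4:58 AM on Jul 6.
+6 hours 46 minutes → arrive 11:44 AM UTC on Jul 6.
Flight 2 lands earlier by 10 minutes.

the second, by 10 minutes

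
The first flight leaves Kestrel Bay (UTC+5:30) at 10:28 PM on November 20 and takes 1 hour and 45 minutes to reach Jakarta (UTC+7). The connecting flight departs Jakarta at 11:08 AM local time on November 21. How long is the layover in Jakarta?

9 hours 25 minutes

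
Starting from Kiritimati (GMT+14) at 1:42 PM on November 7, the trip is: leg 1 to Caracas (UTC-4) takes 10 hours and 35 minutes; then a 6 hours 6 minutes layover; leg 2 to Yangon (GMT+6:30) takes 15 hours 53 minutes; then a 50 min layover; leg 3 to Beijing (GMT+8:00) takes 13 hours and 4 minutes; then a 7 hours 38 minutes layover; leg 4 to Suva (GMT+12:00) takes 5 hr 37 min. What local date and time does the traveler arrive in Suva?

Convert departure to UTC: 1:42 PM − 14:00 = 11:42 PM UTC on Nov 6.
Add 10 hours and 35 minutes leg 1 → 10:17 AM UTC (Nov 7).
Add 6 hours 6 minutes layover in Caracas → 4:23 PM UTC.
Add 15 hours and 53 minutes leg 2 → 8:16 AM UTC (Nov 8).
Add 50 minutes layover in Yangon → 9:06 AM UTC.
Add 13 hours and 4 minutes leg 3 → 10:10 PM UTC.
Add 7 hours 38 minutes layover in Beijing → 5:48 AM UTC (Nov 9).
Add 5 hours and 37 minutes leg 4 → 11:25 AM UTC.
Suva is UTC+12:00, so local arrival = 11:25 AM + 12:00 = 11:25 PM on Nov 9.

11:25 PM on Nov 9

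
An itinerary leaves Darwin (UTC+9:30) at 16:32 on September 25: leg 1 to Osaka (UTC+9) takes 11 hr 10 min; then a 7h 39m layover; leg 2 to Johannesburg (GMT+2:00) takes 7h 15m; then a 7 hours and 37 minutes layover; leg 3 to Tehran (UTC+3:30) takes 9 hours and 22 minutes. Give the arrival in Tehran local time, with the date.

Convert departure to UTC: 16:32 − 9:30 = 07:02 UTC on Sep 25.
Add 11 hours 10 minutes leg 1 → 18:12 UTC.
Add 7 hours and 39 minutes layover in Osaka → 01:51 UTC (Sep 26).
Add 7 hours and 15 minutes leg 2 → 09:06 UTC.
Add 7 hours 37 minutes layover in Johannesburg → 16:43 UTC.
Add 9 hours 22 minutes leg 3 → 02:05 UTC (Sep 27).
Tehran is UTC+3:30, so local arrival = 02:05 + 3:30 = 05:35 on Sep 27.

05:35 on Sep 27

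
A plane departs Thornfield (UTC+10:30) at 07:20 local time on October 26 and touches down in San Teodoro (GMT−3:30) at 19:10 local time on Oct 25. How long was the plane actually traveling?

1 hour 50 minutes

San Teodoro is 14:00 behind Thornfield.
Clock-face elapsed time (ignoring zones) is −12 hours 10 minutes.
Actual elapsed = −12 hours 10 minutes + 14:00 = 1 hour 50 minutes.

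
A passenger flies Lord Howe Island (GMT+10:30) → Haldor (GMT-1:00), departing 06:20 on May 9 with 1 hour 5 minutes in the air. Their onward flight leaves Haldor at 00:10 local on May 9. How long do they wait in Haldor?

4 hours 15 minutes

Convert departure to UTC: 06:20 − 10:30 = 19:50 UTC on May 8.
Add 1 hour 5 minutes flight time → 20:55 UTC.
Haldor is UTC−1:00, so local arrival = 20:55 − 1:00 = 19:55 on May 8.
Layover = 00:10 − 19:55 (+1 day) = 4 hours 15 minutes.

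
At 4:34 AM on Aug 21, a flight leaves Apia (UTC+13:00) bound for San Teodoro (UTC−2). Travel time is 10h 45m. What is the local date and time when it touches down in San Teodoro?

San Teodoro is 15:00 behind Apia.
After 10 hours and 45 minutes it is 3:19 PM in Apia.
Shift by the zone difference: 3:19 PM − 15:00 = 12:19 AM on Aug 21 in San Teodoro.

12:19 AM on Aug 21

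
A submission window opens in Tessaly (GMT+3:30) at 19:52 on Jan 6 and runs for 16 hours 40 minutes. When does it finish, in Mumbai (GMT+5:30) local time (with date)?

14:32 on Jan 7

Mumbai is 2:00 ahead of Tessaly.
After 16 hours and 40 minutes it is 12:32 (Jan 7) in Tessaly.
Shift by the zone difference: 12:32 + 2:00 = 14:32 on Jan 7 in Mumbai.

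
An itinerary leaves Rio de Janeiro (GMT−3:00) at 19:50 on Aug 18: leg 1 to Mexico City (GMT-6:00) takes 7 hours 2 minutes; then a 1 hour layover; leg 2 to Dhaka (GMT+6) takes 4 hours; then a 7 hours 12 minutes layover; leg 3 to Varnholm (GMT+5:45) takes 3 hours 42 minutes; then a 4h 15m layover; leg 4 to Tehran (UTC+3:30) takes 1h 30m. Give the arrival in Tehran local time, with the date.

07:01 on August 20

Convert departure to UTC: 19:50 + 3:00 = 22:50 UTC on Aug 18.
Add 7 hours 2 minutes leg 1 → 05:52 UTC (Aug 19).
Add 1 hour layover in Mexico City → 06:52 UTC.
Add 4 hours leg 2 → 10:52 UTC.
Add 7 hours 12 minutes layover in Dhaka → 18:04 UTC.
Add 3 hours and 42 minutes leg 3 → 21:46 UTC.
Add 4 hours 15 minutes layover in Varnholm → 02:01 UTC (Aug 20).
Add 1 hour 30 minutes leg 4 → 03:31 UTC.
Tehran is UTC+3:30, so local arrival = 03:31 + 3:30 = 07:01 on Aug 20.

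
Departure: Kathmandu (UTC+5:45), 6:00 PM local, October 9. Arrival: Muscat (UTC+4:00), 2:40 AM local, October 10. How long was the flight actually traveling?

10 hours 25 minutes

Muscat is 1:45 behind Kathmandu.
Clock-face elapsed time (ignoring zones) is 8 hours 40 minutes.
Actual elapsed = 8 hours 40 minutes + 1:45 = 10 hours 25 minutes.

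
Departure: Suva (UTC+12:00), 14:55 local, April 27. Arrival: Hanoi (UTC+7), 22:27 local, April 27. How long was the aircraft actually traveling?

Hanoi is 5:00 behind Suva.
Clock-face elapsed time (ignoring zones) is 7 hours 32 minutes.
Actual elapsed = 7 hours 32 minutes + 5:00 = 12 hours 32 minutes.

12 hours 32 minutes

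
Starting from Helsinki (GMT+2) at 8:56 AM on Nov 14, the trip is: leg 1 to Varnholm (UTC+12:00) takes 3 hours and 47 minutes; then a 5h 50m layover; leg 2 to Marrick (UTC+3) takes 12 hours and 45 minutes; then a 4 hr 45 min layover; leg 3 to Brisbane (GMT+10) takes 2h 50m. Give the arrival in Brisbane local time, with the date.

10:53 PM on November 15

Convert departure to UTC: 8:56 AM − 2:00 = 6:56 AM UTC on Nov 14.
Add 3 hours 47 minutes leg 1 → 10:43 AM UTC.
Add 5 hours 50 minutes layover in Varnholm → 4:33 PM UTC.
Add 12 hours 45 minutes leg 2 → 5:18 AM UTC (Nov 15).
Add 4 hours 45 minutes layover in Marrick → 10:03 AM UTC.
Add 2 hours 50 minutes leg 3 → 12:53 PM UTC.
Brisbane is UTC+10:00, so local arrival = 12:53 PM + 10:00 = 10:53 PM on Nov 15.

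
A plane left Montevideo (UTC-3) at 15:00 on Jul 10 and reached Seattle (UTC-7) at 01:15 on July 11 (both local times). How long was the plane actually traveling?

14 hours 15 minutes

Departure in UTC: 15:00 + 3:00 = 18:00 on Jul 10.
Arrival in UTC: 01:15 + 7:00 = 08:15 on Jul 11.
Elapsed = 08:15 − 18:00 (+1 day) = 14 hours 15 minutes.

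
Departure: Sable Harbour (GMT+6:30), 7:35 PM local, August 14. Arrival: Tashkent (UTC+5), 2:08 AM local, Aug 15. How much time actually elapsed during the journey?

Departure in UTC: 7:35 PM − 6:30 = 1:05 PM on Aug 14.
Arrival in UTC: 2:08 AM − 5:00 = 9:08 PM on Aug 14.
Elapsed = 9:08 PM − 1:05 PM = 8 hours 3 minutes.

8 hours 3 minutes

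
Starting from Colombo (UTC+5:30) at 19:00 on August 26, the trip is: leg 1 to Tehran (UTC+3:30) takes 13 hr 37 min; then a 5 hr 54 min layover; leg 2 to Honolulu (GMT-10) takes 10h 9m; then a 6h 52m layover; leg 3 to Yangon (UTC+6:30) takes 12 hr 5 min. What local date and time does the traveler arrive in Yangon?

Convert departure to UTC: 19:00 − 5:30 = 13:30 UTC on Aug 26.
Add 13 hours and 37 minutes leg 1 → 03:07 UTC (Aug 27).
Add 5 hours and 54 minutes layover in Tehran → 09:01 UTC.
Add 10 hours 9 minutes leg 2 → 19:10 UTC.
Add 6 hours and 52 minutes layover in Honolulu → 02:02 UTC (Aug 28).
Add 12 hours 5 minutes leg 3 → 14:07 UTC.
Yangon is UTC+6:30, so local arrival = 14:07 + 6:30 = 20:37 on Aug 28.

20:37 on August 28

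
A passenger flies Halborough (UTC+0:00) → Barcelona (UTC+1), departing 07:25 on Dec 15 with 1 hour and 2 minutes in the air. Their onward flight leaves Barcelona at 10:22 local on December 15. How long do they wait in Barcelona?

Halborough is at UTC+0, so departure is already 07:25 UTC on Dec 15.
Add 1 hour and 2 minutes flight time → 08:27 UTC.
Barcelona is UTC+1:00, so local arrival = 08:27 + 1:00 = 09:27 on Dec 15.
Layover = 10:22 − 09:27 = 55 minutes.

55 minutes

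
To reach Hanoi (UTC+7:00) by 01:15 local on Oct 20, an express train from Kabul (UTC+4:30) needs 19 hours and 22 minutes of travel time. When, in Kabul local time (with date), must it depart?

Target arrival in UTC: 01:15 − 7:00 = 18:15 on Oct 19.
Subtract 19 hours and 22 minutes → departure 22:53 UTC on Oct 18.
Kabul is UTC+4:30: 22:53 + 4:30 = 03:23 on Oct 19.

03:23 on October 19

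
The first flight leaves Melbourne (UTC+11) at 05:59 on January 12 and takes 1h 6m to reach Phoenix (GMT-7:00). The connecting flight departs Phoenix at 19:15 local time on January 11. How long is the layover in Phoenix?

6 hours 10 minutes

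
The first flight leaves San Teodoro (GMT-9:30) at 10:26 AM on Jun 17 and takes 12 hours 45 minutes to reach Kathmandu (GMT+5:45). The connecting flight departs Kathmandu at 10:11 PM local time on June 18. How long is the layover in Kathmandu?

7 hours 45 minutes

Convert departure to UTC: 10:26 AM + 9:30 = 7:56 PM UTC on Jun 17.
Add 12 hours 45 minutes flight time → 8:41 AM UTC (Jun 18).
Kathmandu is UTC+5:45, so local arrival = 8:41 AM + 5:45 = 2:26 PM on Jun 18.
Layover = 10:11 PM − 2:26 PM = 7 hours 45 minutes.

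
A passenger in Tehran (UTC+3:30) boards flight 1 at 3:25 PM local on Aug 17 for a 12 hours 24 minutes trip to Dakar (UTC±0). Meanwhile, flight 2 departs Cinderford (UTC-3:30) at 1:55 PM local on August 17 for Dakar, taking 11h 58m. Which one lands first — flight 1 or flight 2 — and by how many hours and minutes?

the first, by 5 hours 4 minutes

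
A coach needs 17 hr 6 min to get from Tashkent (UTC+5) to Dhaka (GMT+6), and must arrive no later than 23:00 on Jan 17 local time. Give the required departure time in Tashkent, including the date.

04:54 on January 17

Target arrival in UTC: 23:00 − 6:00 = 17:00 on Jan 17.
Subtract 17 hours 6 minutes → departure 23:54 UTC on Jan 16.
Tashkent is UTC+5:00: 23:54 + 5:00 = 04:54 on Jan 17.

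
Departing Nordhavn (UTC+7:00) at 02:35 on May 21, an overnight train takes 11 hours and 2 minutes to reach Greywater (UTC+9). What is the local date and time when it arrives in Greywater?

Convert departure to UTC: 02:35 − 7:00 = 19:35 UTC on May 20.
Add 11 hours and 2 minutes travel time → 06:37 UTC (May 21).
Greywater is UTC+9:00, so local arrival = 06:37 + 9:00 = 15:37 on May 21.

15:37 on May 21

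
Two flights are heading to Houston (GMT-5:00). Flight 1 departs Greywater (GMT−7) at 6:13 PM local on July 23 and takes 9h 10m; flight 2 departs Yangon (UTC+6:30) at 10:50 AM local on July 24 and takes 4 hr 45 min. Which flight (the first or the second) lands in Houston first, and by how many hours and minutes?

Flight 1 in UTC: 6:13 PM + 7:00 = 1:13 AM on Jul 24.
+9 hours 10 minutes → arrive 10:23 AM UTC on Jul 24.
Flight 2 in UTC: 10:50 AM − 6:30 = 4:20 AM on Jul 24.
+4 hours 45 minutes → arrive 9:05 AM UTC on Jul 24.
Flight 2 lands earlier by 1 hour 18 minutes.

the second, by 1 hour 18 minutes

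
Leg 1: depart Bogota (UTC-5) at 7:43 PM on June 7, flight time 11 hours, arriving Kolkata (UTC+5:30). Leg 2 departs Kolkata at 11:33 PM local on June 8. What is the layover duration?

6 hours 20 minutes

Convert departure to UTC: 7:43 PM + 5:00 = 12:43 AM UTC on Jun 8.
Add 11 hours flight time → 11:43 AM UTC.
Kolkata is UTC+5:30, so local arrival = 11:43 AM + 5:30 = 5:13 PM on Jun 8.
Layover = 11:33 PM − 5:13 PM = 6 hours 20 minutes.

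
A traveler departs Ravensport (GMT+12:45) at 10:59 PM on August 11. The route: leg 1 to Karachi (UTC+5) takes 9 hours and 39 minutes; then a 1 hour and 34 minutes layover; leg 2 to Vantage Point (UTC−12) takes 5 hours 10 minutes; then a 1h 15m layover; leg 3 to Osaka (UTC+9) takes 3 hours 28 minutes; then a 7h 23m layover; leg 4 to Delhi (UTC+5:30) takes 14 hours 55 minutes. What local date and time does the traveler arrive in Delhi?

Convert departure to UTC: 10:59 PM − 12:45 = 10:14 AM UTC on Aug 11.
Add 9 hours 39 minutes leg 1 → 7:53 PM UTC.
Add 1 hour 34 minutes layover in Karachi → 9:27 PM UTC.
Add 5 hours 10 minutes leg 2 → 2:37 AM UTC (Aug 12).
Add 1 hour and 15 minutes layover in Vantage Point → 3:52 AM UTC.
Add 3 hours and 28 minutes leg 3 → 7:20 AM UTC.
Add 7 hours and 23 minutes layover in Osaka → 2:43 PM UTC.
Add 14 hours 55 minutes leg 4 → 5:38 AM UTC (Aug 13).
Delhi is UTC+5:30, so local arrival = 5:38 AM + 5:30 = 11:08 AM on Aug 13.

11:08 AM on Aug 13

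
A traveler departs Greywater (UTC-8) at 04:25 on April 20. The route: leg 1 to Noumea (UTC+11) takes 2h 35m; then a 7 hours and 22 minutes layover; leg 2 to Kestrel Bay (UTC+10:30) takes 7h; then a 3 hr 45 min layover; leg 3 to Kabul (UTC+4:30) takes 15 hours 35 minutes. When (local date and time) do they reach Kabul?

05:12 on April 22

Convert departure to UTC: 04:25 + 8:00 = 12:25 UTC on Apr 20.
Add 2 hours and 35 minutes leg 1 → 15:00 UTC.
Add 7 hours and 22 minutes layover in Noumea → 22:22 UTC.
Add 7 hours leg 2 → 05:22 UTC (Apr 21).
Add 3 hours 45 minutes layover in Kestrel Bay → 09:07 UTC.
Add 15 hours 35 minutes leg 3 → 00:42 UTC (Apr 22).
Kabul is UTC+4:30, so local arrival = 00:42 + 4:30 = 05:12 on Apr 22.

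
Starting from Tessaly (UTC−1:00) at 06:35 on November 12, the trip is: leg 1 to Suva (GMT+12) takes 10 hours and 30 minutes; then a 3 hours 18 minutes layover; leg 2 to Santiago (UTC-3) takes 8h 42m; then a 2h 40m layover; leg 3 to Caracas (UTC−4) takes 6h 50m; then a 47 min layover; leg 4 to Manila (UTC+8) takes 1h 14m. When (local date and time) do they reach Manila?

Convert departure to UTC: 06:35 + 1:00 = 07:35 UTC on Nov 12.
Add 10 hours and 30 minutes leg 1 → 18:05 UTC.
Add 3 hours and 18 minutes layover in Suva → 21:23 UTC.
Add 8 hours and 42 minutes leg 2 → 06:05 UTC (Nov 13).
Add 2 hours and 40 minutes layover in Santiago → 08:45 UTC.
Add 6 hours 50 minutes leg 3 → 15:35 UTC.
Add 47 minutes layover in Caracas → 16:22 UTC.
Add 1 hour 14 minutes leg 4 → 17:36 UTC.
Manila is UTC+8:00, so local arrival = 17:36 + 8:00 = 01:36 on Nov 14.

01:36 on November 14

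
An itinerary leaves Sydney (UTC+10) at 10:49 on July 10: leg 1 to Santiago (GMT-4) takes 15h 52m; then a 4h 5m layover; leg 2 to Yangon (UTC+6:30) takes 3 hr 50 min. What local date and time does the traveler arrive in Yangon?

07:06 on Jul 11

Convert departure to UTC: 10:49 − 10:00 = 00:49 UTC on Jul 10.
Add 15 hours 52 minutes leg 1 → 16:41 UTC.
Add 4 hours and 5 minutes layover in Santiago → 20:46 UTC.
Add 3 hours 50 minutes leg 2 → 00:36 UTC (Jul 11).
Yangon is UTC+6:30, so local arrival = 00:36 + 6:30 = 07:06 on Jul 11.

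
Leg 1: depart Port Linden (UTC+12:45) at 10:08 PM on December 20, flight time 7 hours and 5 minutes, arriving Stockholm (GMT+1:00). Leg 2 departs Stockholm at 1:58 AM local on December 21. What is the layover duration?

Convert departure to UTC: 10:08 PM − 12:45 = 9:23 AM UTC on Dec 20.
Add 7 hours 5 minutes flight time → 4:28 PM UTC.
Stockholm is UTC+1:00, so local arrival = 4:28 PM + 1:00 = 5:28 PM on Dec 20.
Layover = 1:58 AM − 5:28 PM (+1 day) = 8 hours 30 minutes.

8 hours 30 minutes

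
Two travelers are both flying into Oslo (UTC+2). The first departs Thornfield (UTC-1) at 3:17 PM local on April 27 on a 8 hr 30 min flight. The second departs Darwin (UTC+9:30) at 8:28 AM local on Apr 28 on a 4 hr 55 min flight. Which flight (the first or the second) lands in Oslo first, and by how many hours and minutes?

the first, by 3 hours 6 minutes

Flight 1 in UTC: 3:17 PM + 1:00 = 4:17 PM on Apr 27.
+8 hours and 30 minutes → arrive 12:47 AM UTC on Apr 28.
Flight 2 in UTC: 8:28 AM − 9:30 = 10:58 PM on Apr 27.
+4 hours 55 minutes → arrive 3:53 AM UTC on Apr 28.
Flight 1 lands earlier by 3 hours 6 minutes.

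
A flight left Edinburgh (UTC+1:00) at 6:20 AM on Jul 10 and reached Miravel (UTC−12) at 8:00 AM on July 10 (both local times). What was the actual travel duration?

14 hours 40 minutes

Miravel is 13:00 behind Edinburgh.
Clock-face elapsed time (ignoring zones) is 1 hour 40 minutes.
Actual elapsed = 1 hour 40 minutes + 13:00 = 14 hours 40 minutes.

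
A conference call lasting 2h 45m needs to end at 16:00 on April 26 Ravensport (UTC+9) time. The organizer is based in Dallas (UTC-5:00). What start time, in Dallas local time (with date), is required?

Target end time in UTC: 16:00 − 9:00 = 07:00 on Apr 26.
Subtract 2 hours and 45 minutes → start 04:15 UTC on Apr 26.
Dallas is UTC−5:00: 04:15 − 5:00 = 23:15 on Apr 25.

23:15 on April 25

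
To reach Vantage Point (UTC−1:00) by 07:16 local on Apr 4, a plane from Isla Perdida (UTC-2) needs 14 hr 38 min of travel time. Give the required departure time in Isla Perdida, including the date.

15:38 on April 3

Target arrival in UTC: 07:16 + 1:00 = 08:16 on Apr 4.
Subtract 14 hours 38 minutes → departure 17:38 UTC on Apr 3.
Isla Perdida is UTC−2:00: 17:38 − 2:00 = 15:38 on Apr 3.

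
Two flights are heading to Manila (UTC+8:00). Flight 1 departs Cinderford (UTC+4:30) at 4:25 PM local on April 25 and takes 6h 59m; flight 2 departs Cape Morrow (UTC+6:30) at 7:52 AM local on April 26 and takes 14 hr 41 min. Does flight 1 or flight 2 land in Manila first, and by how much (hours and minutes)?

the first, by 21 hours 9 minutes

Flight 1 in UTC: 4:25 PM − 4:30 = 11:55 AM on Apr 25.
+6 hours 59 minutes → arrive 6:54 PM UTC on Apr 25.
Flight 2 in UTC: 7:52 AM − 6:30 = 1:22 AM on Apr 26.
+14 hours 41 minutes → arrive 4:03 PM UTC on Apr 26.
Flight 1 lands earlier by 21 hours 9 minutes.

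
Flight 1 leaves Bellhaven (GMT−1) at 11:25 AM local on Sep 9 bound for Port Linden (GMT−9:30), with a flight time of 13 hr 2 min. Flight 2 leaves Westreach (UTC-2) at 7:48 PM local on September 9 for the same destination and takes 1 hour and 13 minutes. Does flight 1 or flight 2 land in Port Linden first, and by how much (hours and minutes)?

the second, by 2 hours 26 minutes

Flight 1 in UTC: 11:25 AM + 1:00 = 12:25 PM on Sep 9.
+13 hours and 2 minutes → arrive 1:27 AM UTC on Sep 10.
Flight 2 in UTC: 7:48 PM + 2:00 = 9:48 PM on Sep 9.
+1 hour 13 minutes → arrive 11:01 PM UTC on Sep 9.
Flight 2 lands earlier by 2 hours 26 minutes.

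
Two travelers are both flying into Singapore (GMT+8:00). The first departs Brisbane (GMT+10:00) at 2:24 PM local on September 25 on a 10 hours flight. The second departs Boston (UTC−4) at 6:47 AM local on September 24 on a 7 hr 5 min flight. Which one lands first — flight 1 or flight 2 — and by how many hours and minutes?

the second, by 20 hours 32 minutes

Flight 1 in UTC: 2:24 PM − 10:00 = 4:24 AM on Sep 25.
+10 hours → arrive 2:24 PM UTC on Sep 25.
Flight 2 in UTC: 6:47 AM + 4:00 = 10:47 AM on Sep 24.
+7 hours 5 minutes → arrive 5:52 PM UTC on Sep 24.
Flight 2 lands earlier by 20 hours 32 minutes.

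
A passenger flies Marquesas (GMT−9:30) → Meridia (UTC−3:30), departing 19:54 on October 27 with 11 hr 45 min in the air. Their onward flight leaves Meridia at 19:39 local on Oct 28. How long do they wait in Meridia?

Convert departure to UTC: 19:54 + 9:30 = 05:24 UTC on Oct 28.
Add 11 hours 45 minutes flight time → 17:09 UTC.
Meridia is UTC−3:30, so local arrival = 17:09 − 3:30 = 13:39 on Oct 28.
Layover = 19:39 − 13:39 = 6 hours.

6 hours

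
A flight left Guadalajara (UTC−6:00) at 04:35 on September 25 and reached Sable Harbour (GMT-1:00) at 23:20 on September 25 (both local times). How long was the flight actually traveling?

Sable Harbour is 5:00 ahead of Guadalajara.
Clock-face elapsed time (ignoring zones) is 18 hours 45 minutes.
Actual elapsed = 18 hours 45 minutes − 5:00 = 13 hours 45 minutes.

13 hours 45 minutes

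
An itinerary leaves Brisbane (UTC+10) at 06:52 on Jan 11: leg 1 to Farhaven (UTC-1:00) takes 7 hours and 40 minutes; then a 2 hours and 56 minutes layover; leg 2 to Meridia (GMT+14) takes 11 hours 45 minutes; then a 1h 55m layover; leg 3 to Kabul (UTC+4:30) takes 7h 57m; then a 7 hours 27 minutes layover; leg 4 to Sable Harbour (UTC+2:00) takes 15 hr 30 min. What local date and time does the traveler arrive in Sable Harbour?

Convert departure to UTC: 06:52 − 10:00 = 20:52 UTC on Jan 10.
Add 7 hours and 40 minutes leg 1 → 04:32 UTC (Jan 11).
Add 2 hours and 56 minutes layover in Farhaven → 07:28 UTC.
Add 11 hours and 45 minutes leg 2 → 19:13 UTC.
Add 1 hour 55 minutes layover in Meridia → 21:08 UTC.
Add 7 hours 57 minutes leg 3 → 05:05 UTC (Jan 12).
Add 7 hours 27 minutes layover in Kabul → 12:32 UTC.
Add 15 hours 30 minutes leg 4 → 04:02 UTC (Jan 13).
Sable Harbour is UTC+2:00, so local arrival = 04:02 + 2:00 = 06:02 on Jan 13.

06:02 on January 13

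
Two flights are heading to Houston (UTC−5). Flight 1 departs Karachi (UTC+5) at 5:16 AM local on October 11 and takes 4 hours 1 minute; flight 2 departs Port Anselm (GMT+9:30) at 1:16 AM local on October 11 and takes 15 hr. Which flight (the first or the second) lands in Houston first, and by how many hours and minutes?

Flight 1 in UTC: 5:16 AM − 5:00 = 12:16 AM on Oct 11.
+4 hours 1 minute → arrive 4:17 AM UTC on Oct 11.
Flight 2 in UTC: 1:16 AM − 9:30 = 3:46 PM on Oct 10.
+15 hours → arrive 6:46 AM UTC on Oct 11.
Flight 1 lands earlier by 2 hours 29 minutes.

the first, by 2 hours 29 minutes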